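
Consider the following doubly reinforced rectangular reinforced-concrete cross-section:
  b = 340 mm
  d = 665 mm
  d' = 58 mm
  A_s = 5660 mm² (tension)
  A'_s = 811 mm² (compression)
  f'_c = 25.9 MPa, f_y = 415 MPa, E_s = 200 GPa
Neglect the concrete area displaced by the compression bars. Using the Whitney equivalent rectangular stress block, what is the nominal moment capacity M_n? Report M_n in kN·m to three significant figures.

Assume both tension and compression steel yield.
Net tension couple steel: A_s − A'_s = 4849 mm².
a = (A_s − A'_s) f_y / (0.85 f'_c b) = 2012335/(0.85 × 25.9 × 340) = 268.85 mm.
c = a/β₁ = 268.85/0.85 = 316.29 mm; ε'_s = 0.003(c − d')/c = 0.0024 ≥ f_y/E_s = 0.0021, so compression steel does yield.
M_n = (A_s − A'_s) f_y (d − a/2) + A'_s f_y (d − d') = [2012335 × (665 − 134.425) + 336565 × (665 − 58)] × 10⁻⁶ = 1067.69 + 204.29 = 1271.98 kN·m.

M_n ≈ 1270 kN·m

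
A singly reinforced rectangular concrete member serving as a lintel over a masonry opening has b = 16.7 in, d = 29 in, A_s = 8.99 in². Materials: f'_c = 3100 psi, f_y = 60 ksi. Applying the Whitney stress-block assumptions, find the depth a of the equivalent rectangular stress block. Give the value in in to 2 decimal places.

a ≈ 12.26 in

T = A_s f_y = 8.99 × 60 = 539.4 kips.
a = T/(0.85 f'_c b) = 539.4/(0.85 × 3.1 × 16.7) = 12.26 in.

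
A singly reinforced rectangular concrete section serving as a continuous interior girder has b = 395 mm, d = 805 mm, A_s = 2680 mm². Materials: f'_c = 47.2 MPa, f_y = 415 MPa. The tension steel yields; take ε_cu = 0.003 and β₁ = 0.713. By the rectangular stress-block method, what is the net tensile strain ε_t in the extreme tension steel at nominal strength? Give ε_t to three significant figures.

a = A_s f_y/(0.85 f'_c b) = 70.18 mm.
β₁ = 0.713, so c = a/β₁ = 70.18/0.713 = 98.43 mm.
From the linear strain diagram with ε_cu = 0.003: ε_t = 0.003 (d − c)/c = 0.003 × (805 − 98.43)/98.43 = 0.0215.
Since ε_t ≥ 0.005, the section is tension-controlled.

ε_t ≈ 0.0215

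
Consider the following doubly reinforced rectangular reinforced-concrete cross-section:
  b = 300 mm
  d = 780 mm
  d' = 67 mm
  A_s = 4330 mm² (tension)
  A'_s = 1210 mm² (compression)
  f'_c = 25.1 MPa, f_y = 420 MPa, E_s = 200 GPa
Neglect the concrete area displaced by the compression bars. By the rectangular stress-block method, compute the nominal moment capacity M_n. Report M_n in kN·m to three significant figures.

M_n ≈ 1250 kN·m

Assume both tension and compression steel yield.
Net tension couple steel: A_s − A'_s = 3120 mm².
a = (A_s − A'_s) f_y / (0.85 f'_c b) = 1310400/(0.85 × 25.1 × 300) = 204.73 mm.
c = a/β₁ = 204.73/0.85 = 240.86 mm; ε'_s = 0.003(c − d')/c = 0.0022 ≥ f_y/E_s = 0.0021, so compression steel does yield.
M_n = (A_s − A'_s) f_y (d − a/2) + A'_s f_y (d − d') = [1310400 × (780 − 102.365) + 508200 × (780 − 67)] × 10⁻⁶ = 887.97 + 362.35 = 1250.32 kN·m.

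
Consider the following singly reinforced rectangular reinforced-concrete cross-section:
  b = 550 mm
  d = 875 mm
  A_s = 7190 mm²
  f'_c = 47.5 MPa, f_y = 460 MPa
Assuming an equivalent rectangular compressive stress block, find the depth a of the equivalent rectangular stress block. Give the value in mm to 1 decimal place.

T = A_s f_y = 7190 × 460 = 3307400 N = 3307.4 kN.
Setting C = 0.85 f'_c a b equal to T: a = 3307400/(0.85 × 47.5 × 550) = 148.9 mm.

a ≈ 148.9 mm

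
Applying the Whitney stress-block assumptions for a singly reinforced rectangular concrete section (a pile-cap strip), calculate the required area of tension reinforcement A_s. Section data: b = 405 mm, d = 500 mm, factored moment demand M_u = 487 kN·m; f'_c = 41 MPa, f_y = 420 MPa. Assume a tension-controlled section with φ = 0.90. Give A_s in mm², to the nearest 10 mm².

A_s ≈ 2810 mm²

M_n = M_u/φ = 487/0.90 = 541.111 kN·m.
With M_n = 0.85 f'_c a b (d − a/2), solve the quadratic for a:
a = d − √(d² − 2M_n/(0.85 f'_c b)) = 500 − √(500² − 2 × 541.111×10⁶/(0.85 × 41 × 405)) = 83.68 mm.
A_s = 0.85 f'_c a b / f_y = 0.85 × 41 × 83.68 × 405 / 420 = 2812.1 mm².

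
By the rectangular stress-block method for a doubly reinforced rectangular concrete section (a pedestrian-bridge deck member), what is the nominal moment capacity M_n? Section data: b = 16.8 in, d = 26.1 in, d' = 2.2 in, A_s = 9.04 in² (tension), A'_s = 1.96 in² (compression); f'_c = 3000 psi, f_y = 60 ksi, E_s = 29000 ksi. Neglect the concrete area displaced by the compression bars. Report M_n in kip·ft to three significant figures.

M_n ≈ 983 kip·ft

Assume both steels yield.
a = (A_s − A'_s) f_y/(0.85 f'_c b) = (9.04 − 1.96) × 60/(0.85 × 3 × 16.8) = 9.916 in.
c = a/β₁ = 9.916/0.85 = 11.666 in; ε'_s = 0.003(c − d')/c = 0.0024 ≥ ε_y = 0.0021, so the compression steel yields.
M_n = (A_s − A'_s) f_y (d − a/2) + A'_s f_y (d − d') = 424.8 × (26.1 − 4.958) + 117.6 × (26.1 − 2.2) = 8981.1 + 2810.6 = 11791.7 kip·in = 11791.7/12 = 982.64 kip·ft.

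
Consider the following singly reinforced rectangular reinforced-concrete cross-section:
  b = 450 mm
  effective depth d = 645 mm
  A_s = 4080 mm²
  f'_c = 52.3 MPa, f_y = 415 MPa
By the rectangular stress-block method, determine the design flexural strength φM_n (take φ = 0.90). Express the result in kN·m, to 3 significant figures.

T = A_s f_y = 4080 × 415 = 1693200 N = 1693.2 kN.
From C = T: a = T/(0.85 f'_c b) = 1693200/(0.85 × 52.3 × 450) = 84.64 mm.
M_n = T(d − a/2) = 1693.2 kN × (645 − 42.32) mm = 1020.46 kN·m.
φM_n = 0.90 × 1020.46 = 918.41 kN·m.

φM_n ≈ 918 kN·m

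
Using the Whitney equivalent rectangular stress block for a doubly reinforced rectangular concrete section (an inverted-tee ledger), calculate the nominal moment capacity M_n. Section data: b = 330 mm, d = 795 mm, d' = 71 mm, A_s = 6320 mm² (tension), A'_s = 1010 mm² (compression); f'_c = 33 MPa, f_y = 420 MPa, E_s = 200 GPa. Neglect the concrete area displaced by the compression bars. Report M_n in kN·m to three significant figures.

Assume both tension and compression steel yield.
Net tension couple steel: A_s − A'_s = 5310 mm².
a = (A_s − A'_s) f_y / (0.85 f'_c b) = 2230200/(0.85 × 33 × 330) = 240.93 mm.
c = a/β₁ = 240.93/0.814 = 295.98 mm; ε'_s = 0.003(c − d')/c = 0.0023 ≥ f_y/E_s = 0.0021, so compression steel does yield.
M_n = (A_s − A'_s) f_y (d − a/2) + A'_s f_y (d − d') = [2230200 × (795 − 120.465) + 424200 × (795 − 71)] × 10⁻⁶ = 1504.35 + 307.12 = 1811.47 kN·m.

M_n ≈ 1810 kN·m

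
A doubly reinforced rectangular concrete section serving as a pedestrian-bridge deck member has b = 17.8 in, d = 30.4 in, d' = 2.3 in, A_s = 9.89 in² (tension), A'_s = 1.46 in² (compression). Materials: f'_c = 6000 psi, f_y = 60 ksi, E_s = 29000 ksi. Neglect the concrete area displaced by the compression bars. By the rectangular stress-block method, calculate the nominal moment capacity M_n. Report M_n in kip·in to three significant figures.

Assume both steels yield.
a = (A_s − A'_s) f_y/(0.85 f'_c b) = (9.89 − 1.46) × 60/(0.85 × 6 × 17.8) = 5.572 in.
c = a/β₁ = 5.572/0.75 = 7.429 in; ε'_s = 0.003(c − d')/c = 0.0021 ≥ ε_y = 0.0021, so the compression steel yields.
M_n = (A_s − A'_s) f_y (d − a/2) + A'_s f_y (d − d') = 505.8 × (30.4 − 2.786) + 87.6 × (30.4 − 2.3) = 13967.2 + 2461.6 = 16428.8 kip·in.

M_n ≈ 16400 kip·in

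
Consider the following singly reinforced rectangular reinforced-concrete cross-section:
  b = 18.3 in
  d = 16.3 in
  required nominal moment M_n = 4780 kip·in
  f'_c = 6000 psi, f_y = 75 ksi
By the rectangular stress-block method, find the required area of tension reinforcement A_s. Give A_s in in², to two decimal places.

From M_n = 0.85 f'_c a b (d − a/2):
a = d − √(d² − 2M_n/(0.85 f'_c b)) = 16.3 − √(16.3² − 2 × 4780/(0.85 × 6 × 18.3)) = 3.523 in.
A_s = 0.85 f'_c a b / f_y = 0.85 × 6 × 3.523 × 18.3 / 75 = 4.384 in².

A_s ≈ 4.38 in²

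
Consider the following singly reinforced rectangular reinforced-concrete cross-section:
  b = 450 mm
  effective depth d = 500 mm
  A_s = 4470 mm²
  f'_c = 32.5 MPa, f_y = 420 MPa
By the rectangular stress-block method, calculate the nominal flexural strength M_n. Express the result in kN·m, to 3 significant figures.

M_n ≈ 797 kN·m

T = A_s f_y = 4470 × 420 = 1877400 N = 1877.4 kN.
From C = T: a = T/(0.85 f'_c b) = 1877400/(0.85 × 32.5 × 450) = 151.02 mm.
M_n = T(d − a/2) = 1877.4 kN × (500 − 75.51) mm = 796.94 kN·m.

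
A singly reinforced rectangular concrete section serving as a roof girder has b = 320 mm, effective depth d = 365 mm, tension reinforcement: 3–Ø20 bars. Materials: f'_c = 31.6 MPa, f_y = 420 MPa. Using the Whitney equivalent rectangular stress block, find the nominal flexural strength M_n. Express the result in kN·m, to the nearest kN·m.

A_s = 3 × 314 = 942 mm².
T = A_s f_y = 942 × 420 = 395640 N = 395.64 kN.
From C = T: a = T/(0.85 f'_c b) = 395640/(0.85 × 31.6 × 320) = 46.03 mm.
M_n = T(d − a/2) = 395.64 kN × (365 − 23.015) mm = 135.30 kN·m.

M_n ≈ 135 kN·m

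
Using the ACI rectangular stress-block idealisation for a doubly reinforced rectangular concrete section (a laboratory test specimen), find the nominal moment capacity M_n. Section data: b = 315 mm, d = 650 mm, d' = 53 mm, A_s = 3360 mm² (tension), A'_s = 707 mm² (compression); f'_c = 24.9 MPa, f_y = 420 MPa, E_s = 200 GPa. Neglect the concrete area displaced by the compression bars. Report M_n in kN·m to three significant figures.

Assume both tension and compression steel yield.
Net tension couple steel: A_s − A'_s = 2653 mm².
a = (A_s − A'_s) f_y / (0.85 f'_c b) = 1114260/(0.85 × 24.9 × 315) = 167.13 mm.
c = a/β₁ = 167.13/0.85 = 196.62 mm; ε'_s = 0.003(c − d')/c = 0.0022 ≥ f_y/E_s = 0.0021, so compression steel does yield.
M_n = (A_s − A'_s) f_y (d − a/2) + A'_s f_y (d − d') = [1114260 × (650 − 83.565) + 296940 × (650 − 53)] × 10⁻⁶ = 631.16 + 177.27 = 808.43 kN·m.

M_n ≈ 808 kN·m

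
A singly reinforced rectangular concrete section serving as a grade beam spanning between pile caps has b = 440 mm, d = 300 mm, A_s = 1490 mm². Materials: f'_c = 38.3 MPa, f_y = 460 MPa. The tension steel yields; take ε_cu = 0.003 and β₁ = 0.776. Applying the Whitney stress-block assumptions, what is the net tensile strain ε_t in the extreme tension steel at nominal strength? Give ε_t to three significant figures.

ε_t ≈ 0.0116

a = A_s f_y/(0.85 f'_c b) = 47.85 mm.
β₁ = 0.776, so c = a/β₁ = 47.85/0.776 = 61.66 mm.
From the linear strain diagram with ε_cu = 0.003: ε_t = 0.003 (d − c)/c = 0.003 × (300 − 61.66)/61.66 = 0.0116.
Since ε_t ≥ 0.005, the section is tension-controlled.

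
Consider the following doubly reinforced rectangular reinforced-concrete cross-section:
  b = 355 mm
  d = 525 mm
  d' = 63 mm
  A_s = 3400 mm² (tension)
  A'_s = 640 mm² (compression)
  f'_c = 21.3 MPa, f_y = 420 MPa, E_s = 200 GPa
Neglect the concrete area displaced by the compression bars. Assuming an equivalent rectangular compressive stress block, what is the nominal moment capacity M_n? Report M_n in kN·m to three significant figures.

Assume both tension and compression steel yield.
Net tension couple steel: A_s − A'_s = 2760 mm².
a = (A_s − A'_s) f_y / (0.85 f'_c b) = 1159200/(0.85 × 21.3 × 355) = 180.36 mm.
c = a/β₁ = 180.36/0.85 = 212.19 mm; ε'_s = 0.003(c − d')/c = 0.0021 ≥ f_y/E_s = 0.0021, so compression steel does yield.
M_n = (A_s − A'_s) f_y (d − a/2) + A'_s f_y (d − d') = [1159200 × (525 − 90.18) + 268800 × (525 − 63)] × 10⁻⁶ = 504.04 + 124.19 = 628.23 kN·m.

M_n ≈ 628 kN·m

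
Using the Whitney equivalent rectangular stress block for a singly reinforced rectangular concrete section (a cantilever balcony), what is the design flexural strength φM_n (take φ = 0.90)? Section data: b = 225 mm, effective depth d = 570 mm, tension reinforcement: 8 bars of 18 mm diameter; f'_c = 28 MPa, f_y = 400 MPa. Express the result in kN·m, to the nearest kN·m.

A_s = 8 × 254 = 2032 mm².
T = A_s f_y = 2032 × 400 = 812800 N = 812.8 kN.
From C = T: a = T/(0.85 f'_c b) = 812800/(0.85 × 28 × 225) = 151.78 mm.
M_n = T(d − a/2) = 812.8 kN × (570 − 75.89) mm = 401.61 kN·m.
φM_n = 0.90 × 401.61 = 361.45 kN·m.

φM_n ≈ 361 kN·m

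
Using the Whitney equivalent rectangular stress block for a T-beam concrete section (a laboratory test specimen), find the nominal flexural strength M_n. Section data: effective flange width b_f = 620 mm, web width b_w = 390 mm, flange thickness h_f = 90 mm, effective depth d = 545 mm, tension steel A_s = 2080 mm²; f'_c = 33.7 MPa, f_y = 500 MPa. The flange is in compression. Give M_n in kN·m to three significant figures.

M_n ≈ 536 kN·m

Tension: T = A_s f_y = 2080 × 500 = 1040000 N.
Try a within the flange: a = T/(0.85 f'_c b_f) = 1040000/(0.85 × 33.7 × 620) = 58.56 mm.
Since a = 58.56 ≤ h_f = 90 mm, the stress block lies entirely in the flange; analyse as a rectangular beam of width b_f.
M_n = T(d − a/2) = 1040000 × (545 − 29.28) = 536.35 × 10⁶ N·mm.
M_n = 536.35 kN·m.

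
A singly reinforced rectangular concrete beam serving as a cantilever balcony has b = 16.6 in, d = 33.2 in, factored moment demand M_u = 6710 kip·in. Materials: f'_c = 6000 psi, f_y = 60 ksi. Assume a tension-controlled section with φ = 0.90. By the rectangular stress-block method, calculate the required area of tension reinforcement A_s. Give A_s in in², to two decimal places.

M_n = M_u/φ = 6710/0.90 = 7455.56 kip·in.
From M_n = 0.85 f'_c a b (d − a/2):
a = d − √(d² − 2M_n/(0.85 f'_c b)) = 33.2 − √(33.2² − 2 × 7455.56/(0.85 × 6 × 16.6)) = 2.768 in.
A_s = 0.85 f'_c a b / f_y = 0.85 × 6 × 2.768 × 16.6 / 60 = 3.906 in².

A_s ≈ 3.91 in²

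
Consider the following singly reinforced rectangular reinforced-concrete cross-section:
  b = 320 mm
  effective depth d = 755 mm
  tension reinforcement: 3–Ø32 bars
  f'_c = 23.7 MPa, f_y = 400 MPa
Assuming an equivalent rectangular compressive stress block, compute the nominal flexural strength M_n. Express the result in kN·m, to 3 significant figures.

M_n ≈ 656 kN·m

A_s = 3 × 804 = 2412 mm².
T = A_s f_y = 2412 × 400 = 964800 N = 964.8 kN.
From C = T: a = T/(0.85 f'_c b) = 964800/(0.85 × 23.7 × 320) = 149.66 mm.
M_n = T(d − a/2) = 964.8 kN × (755 − 74.83) mm = 656.23 kN·m.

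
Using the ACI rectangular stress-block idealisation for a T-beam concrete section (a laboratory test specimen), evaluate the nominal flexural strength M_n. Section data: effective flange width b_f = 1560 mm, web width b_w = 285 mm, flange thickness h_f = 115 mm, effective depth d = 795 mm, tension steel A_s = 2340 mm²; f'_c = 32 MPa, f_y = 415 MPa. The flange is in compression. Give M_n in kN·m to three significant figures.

M_n ≈ 761 kN·m

Tension: T = A_s f_y = 2340 × 415 = 971100 N.
Try a within the flange: a = T/(0.85 f'_c b_f) = 971100/(0.85 × 32 × 1560) = 22.89 mm.
Since a = 22.89 ≤ h_f = 115 mm, the stress block lies entirely in the flange; analyse as a rectangular beam of width b_f.
M_n = T(d − a/2) = 971100 × (795 − 11.445) = 760.91 × 10⁶ N·mm.
M_n = 760.91 kN·m.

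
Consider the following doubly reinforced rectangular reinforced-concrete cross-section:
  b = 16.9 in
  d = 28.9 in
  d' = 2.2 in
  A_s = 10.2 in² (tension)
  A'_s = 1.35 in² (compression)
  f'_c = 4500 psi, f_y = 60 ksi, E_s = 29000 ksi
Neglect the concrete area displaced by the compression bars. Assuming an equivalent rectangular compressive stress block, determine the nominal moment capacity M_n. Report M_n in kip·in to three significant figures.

Assume both steels yield.
a = (A_s − A'_s) f_y/(0.85 f'_c b) = (10.2 − 1.35) × 60/(0.85 × 4.5 × 16.9) = 8.214 in.
c = a/β₁ = 8.214/0.825 = 9.956 in; ε'_s = 0.003(c − d')/c = 0.0023 ≥ ε_y = 0.0021, so the compression steel yields.
M_n = (A_s − A'_s) f_y (d − a/2) + A'_s f_y (d − d') = 531 × (28.9 − 4.107) + 81 × (28.9 − 2.2) = 13165.1 + 2162.7 = 15327.8 kip·in.

M_n ≈ 15300 kip·in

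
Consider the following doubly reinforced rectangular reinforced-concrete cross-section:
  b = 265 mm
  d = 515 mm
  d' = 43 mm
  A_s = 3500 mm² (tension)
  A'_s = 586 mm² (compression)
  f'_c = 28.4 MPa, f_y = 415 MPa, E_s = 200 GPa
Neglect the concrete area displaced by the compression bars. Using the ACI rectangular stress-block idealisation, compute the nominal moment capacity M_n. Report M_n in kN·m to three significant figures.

M_n ≈ 623 kN·m

Assume both tension and compression steel yield.
Net tension couple steel: A_s − A'_s = 2914 mm².
a = (A_s − A'_s) f_y / (0.85 f'_c b) = 1209310/(0.85 × 28.4 × 265) = 189.04 mm.
c = a/β₁ = 189.04/0.847 = 223.19 mm; ε'_s = 0.003(c − d')/c = 0.0024 ≥ f_y/E_s = 0.0021, so compression steel does yield.
M_n = (A_s − A'_s) f_y (d − a/2) + A'_s f_y (d − d') = [1209310 × (515 − 94.52) + 243190 × (515 − 43)] × 10⁻⁶ = 508.49 + 114.79 = 623.28 kN·m.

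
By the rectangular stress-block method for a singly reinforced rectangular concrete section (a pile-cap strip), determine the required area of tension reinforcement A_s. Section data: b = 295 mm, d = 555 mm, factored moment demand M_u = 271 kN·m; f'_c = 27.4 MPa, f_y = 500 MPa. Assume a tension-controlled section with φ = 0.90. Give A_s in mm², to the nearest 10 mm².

M_n = M_u/φ = 271/0.90 = 301.111 kN·m.
With M_n = 0.85 f'_c a b (d − a/2), solve the quadratic for a:
a = d − √(d² − 2M_n/(0.85 f'_c b)) = 555 − √(555² − 2 × 301.111×10⁶/(0.85 × 27.4 × 295)) = 85.56 mm.
A_s = 0.85 f'_c a b / f_y = 0.85 × 27.4 × 85.56 × 295 / 500 = 1175.7 mm².

A_s ≈ 1180 mm²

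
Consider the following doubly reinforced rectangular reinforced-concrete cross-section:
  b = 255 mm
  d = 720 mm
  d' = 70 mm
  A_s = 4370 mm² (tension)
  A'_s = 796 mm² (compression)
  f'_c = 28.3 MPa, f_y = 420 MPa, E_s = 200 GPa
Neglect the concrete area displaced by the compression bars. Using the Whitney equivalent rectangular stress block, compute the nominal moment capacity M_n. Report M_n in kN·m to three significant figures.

Assume both tension and compression steel yield.
Net tension couple steel: A_s − A'_s = 3574 mm².
a = (A_s − A'_s) f_y / (0.85 f'_c b) = 1501080/(0.85 × 28.3 × 255) = 244.71 mm.
c = a/β₁ = 244.71/0.848 = 288.57 mm; ε'_s = 0.003(c − d')/c = 0.0023 ≥ f_y/E_s = 0.0021, so compression steel does yield.
M_n = (A_s − A'_s) f_y (d − a/2) + A'_s f_y (d − d') = [1501080 × (720 − 122.355) + 334320 × (720 − 70)] × 10⁻⁶ = 897.11 + 217.31 = 1114.42 kN·m.

M_n ≈ 1110 kN·m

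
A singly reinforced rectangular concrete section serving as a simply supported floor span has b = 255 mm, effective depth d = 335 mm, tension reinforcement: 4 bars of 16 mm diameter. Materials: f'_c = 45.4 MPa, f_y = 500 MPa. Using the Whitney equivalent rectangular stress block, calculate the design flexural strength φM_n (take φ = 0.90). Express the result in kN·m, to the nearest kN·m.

A_s = 4 × 201 = 804 mm².
T = A_s f_y = 804 × 500 = 402000 N = 402 kN.
From C = T: a = T/(0.85 f'_c b) = 402000/(0.85 × 45.4 × 255) = 40.85 mm.
M_n = T(d − a/2) = 402 kN × (335 − 20.425) mm = 126.46 kN·m.
φM_n = 0.90 × 126.46 = 113.81 kN·m.

φM_n ≈ 114 kN·m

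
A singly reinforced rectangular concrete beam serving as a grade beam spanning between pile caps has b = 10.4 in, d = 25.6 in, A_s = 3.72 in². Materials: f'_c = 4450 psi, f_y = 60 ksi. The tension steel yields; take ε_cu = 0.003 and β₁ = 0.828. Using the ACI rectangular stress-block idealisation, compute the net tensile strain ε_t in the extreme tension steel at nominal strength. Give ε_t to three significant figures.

ε_t ≈ 0.00821

a = A_s f_y/(0.85 f'_c b) = 5.674 in.
β₁ = 0.828, so c = a/β₁ = 5.674/0.828 = 6.853 in.
From the linear strain diagram with ε_cu = 0.003: ε_t = 0.003 (d − c)/c = 0.003 × (25.6 − 6.853)/6.853 = 0.00821.
Since ε_t ≥ 0.005, the section is tension-controlled.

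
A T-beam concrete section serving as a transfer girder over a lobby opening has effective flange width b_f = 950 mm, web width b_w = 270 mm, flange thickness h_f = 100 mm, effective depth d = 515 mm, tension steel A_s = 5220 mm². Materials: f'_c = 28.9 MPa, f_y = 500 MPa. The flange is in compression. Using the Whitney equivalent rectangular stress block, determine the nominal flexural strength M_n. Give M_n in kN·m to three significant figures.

M_n ≈ 1190 kN·m

Tension: T = A_s f_y = 5220 × 500 = 2610000 N.
Try a within the flange: a = T/(0.85 f'_c b_f) = 2610000/(0.85 × 28.9 × 950) = 111.84 mm.
a = 111.84 > h_f = 100 mm: the block extends into the web. Split into flange-overhang and web parts.
C_f = 0.85 f'_c (b_f − b_w) h_f = 0.85 × 28.9 × (950 − 270) × 100 = 1670420 N.
Remaining web compression depth: a_w = (T − C_f)/(0.85 f'_c b_w) = (2610000 − 1670420)/(0.85 × 28.9 × 270) = 141.66 mm.
M_n = C_f(d − h_f/2) + (T − C_f)(d − a_w/2) = 1670420 × (515 − 50) + 939580 × (515 − 70.83) = 776.75 + 417.33 = 1194.08 × 10⁶ N·mm.
M_n = 1194.08 kN·m.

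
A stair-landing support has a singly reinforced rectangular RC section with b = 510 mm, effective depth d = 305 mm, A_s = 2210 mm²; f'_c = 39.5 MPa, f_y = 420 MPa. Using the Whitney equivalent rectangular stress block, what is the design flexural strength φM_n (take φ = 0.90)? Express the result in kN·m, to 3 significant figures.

φM_n ≈ 232 kN·m

T = A_s f_y = 2210 × 420 = 928200 N = 928.2 kN.
From C = T: a = T/(0.85 f'_c b) = 928200/(0.85 × 39.5 × 510) = 54.21 mm.
M_n = T(d − a/2) = 928.2 kN × (305 − 27.105) mm = 257.94 kN·m.
φM_n = 0.90 × 257.94 = 232.15 kN·m.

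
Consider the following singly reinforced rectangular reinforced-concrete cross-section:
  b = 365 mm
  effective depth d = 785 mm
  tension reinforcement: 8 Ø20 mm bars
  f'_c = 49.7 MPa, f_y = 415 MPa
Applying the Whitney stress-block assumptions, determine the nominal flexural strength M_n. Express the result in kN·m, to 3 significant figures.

M_n ≈ 783 kN·m

A_s = 8 × 314 = 2512 mm².
T = A_s f_y = 2512 × 415 = 1042480 N = 1042.48 kN.
From C = T: a = T/(0.85 f'_c b) = 1042480/(0.85 × 49.7 × 365) = 67.61 mm.
M_n = T(d − a/2) = 1042.48 kN × (785 − 33.805) mm = 783.11 kN·m.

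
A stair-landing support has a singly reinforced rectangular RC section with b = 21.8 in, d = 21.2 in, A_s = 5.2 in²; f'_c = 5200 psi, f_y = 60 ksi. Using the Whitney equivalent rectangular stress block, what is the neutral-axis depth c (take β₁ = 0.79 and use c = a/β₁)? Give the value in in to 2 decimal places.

T = A_s f_y = 5.2 × 60 = 312 kips.
a = T/(0.85 f'_c b) = 312/(0.85 × 5.2 × 21.8) = 3.2380 in.
With β₁ = 0.79, c = a/β₁ = 3.2380/0.79 = 4.10 in.

c ≈ 4.10 in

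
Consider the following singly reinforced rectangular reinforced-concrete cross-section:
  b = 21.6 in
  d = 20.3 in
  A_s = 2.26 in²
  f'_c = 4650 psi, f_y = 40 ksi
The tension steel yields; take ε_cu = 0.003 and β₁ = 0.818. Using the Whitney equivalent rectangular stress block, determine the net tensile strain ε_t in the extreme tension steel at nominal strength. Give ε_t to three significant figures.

a = A_s f_y/(0.85 f'_c b) = 1.059 in.
β₁ = 0.818, so c = a/β₁ = 1.059/0.818 = 1.295 in.
From the linear strain diagram with ε_cu = 0.003: ε_t = 0.003 (d − c)/c = 0.003 × (20.3 − 1.295)/1.295 = 0.0440.
Since ε_t ≥ 0.005, the section is tension-controlled.

ε_t ≈ 0.0440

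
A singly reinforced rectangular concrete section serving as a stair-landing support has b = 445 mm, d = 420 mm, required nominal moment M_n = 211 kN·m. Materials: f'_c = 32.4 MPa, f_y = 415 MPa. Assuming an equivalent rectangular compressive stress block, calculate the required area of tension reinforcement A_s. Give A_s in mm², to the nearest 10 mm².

A_s ≈ 1280 mm²

With M_n = 0.85 f'_c a b (d − a/2), solve the quadratic for a:
a = d − √(d² − 2M_n/(0.85 f'_c b)) = 420 − √(420² − 2 × 211×10⁶/(0.85 × 32.4 × 445)) = 43.22 mm.
A_s = 0.85 f'_c a b / f_y = 0.85 × 32.4 × 43.22 × 445 / 415 = 1276.3 mm².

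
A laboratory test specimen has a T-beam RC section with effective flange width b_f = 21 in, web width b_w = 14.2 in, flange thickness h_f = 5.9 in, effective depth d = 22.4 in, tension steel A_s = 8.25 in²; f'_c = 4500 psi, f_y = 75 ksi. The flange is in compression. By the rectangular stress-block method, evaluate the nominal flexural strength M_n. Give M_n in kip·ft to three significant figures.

Tension: T = A_s f_y = 8.25 × 75 = 618.75 kips.
Try a within the flange: a = T/(0.85 f'_c b_f) = 618.75/(0.85 × 4.5 × 21) = 7.703 in.
a = 7.703 > h_f = 5.9 in: the block extends into the web. Split into flange-overhang and web parts.
C_f = 0.85 f'_c (b_f − b_w) h_f = 0.85 × 4.5 × (21 − 14.2) × 5.9 = 153.5 kips.
Remaining web compression depth: a_w = (T − C_f)/(0.85 f'_c b_w) = (618.75 − 153.5)/(0.85 × 4.5 × 14.2) = 8.566 in.
M_n = C_f(d − h_f/2) + (T − C_f)(d − a_w/2) = 153.5 × (22.4 − 2.95) + 465.25 × (22.4 − 4.283) = 2985.6 + 8428.9 = 11414.5 kip·in.
M_n = 11414.5/12 = 951.21 kip·ft.

M_n ≈ 951 kip·ft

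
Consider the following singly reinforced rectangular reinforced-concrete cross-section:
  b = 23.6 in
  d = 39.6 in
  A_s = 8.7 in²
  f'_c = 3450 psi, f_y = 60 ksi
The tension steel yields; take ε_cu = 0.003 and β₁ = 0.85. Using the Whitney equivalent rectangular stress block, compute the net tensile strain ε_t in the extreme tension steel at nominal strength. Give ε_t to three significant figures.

ε_t ≈ 0.0104

a = A_s f_y/(0.85 f'_c b) = 7.543 in.
β₁ = 0.85, so c = a/β₁ = 7.543/0.85 = 8.874 in.
From the linear strain diagram with ε_cu = 0.003: ε_t = 0.003 (d − c)/c = 0.003 × (39.6 − 8.874)/8.874 = 0.0104.
Since ε_t ≥ 0.005, the section is tension-controlled.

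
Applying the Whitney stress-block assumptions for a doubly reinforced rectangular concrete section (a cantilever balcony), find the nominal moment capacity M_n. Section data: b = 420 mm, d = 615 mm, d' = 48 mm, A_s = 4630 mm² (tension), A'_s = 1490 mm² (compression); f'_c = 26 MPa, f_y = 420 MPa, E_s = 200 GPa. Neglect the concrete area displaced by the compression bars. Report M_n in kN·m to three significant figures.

M_n ≈ 1070 kN·m

Assume both tension and compression steel yield.
Net tension couple steel: A_s − A'_s = 3140 mm².
a = (A_s − A'_s) f_y / (0.85 f'_c b) = 1318800/(0.85 × 26 × 420) = 142.08 mm.
c = a/β₁ = 142.08/0.85 = 167.15 mm; ε'_s = 0.003(c − d')/c = 0.0021 ≥ f_y/E_s = 0.0021, so compression steel does yield.
M_n = (A_s − A'_s) f_y (d − a/2) + A'_s f_y (d − d') = [1318800 × (615 − 71.04) + 625800 × (615 − 48)] × 10⁻⁶ = 717.37 + 354.83 = 1072.20 kN·m.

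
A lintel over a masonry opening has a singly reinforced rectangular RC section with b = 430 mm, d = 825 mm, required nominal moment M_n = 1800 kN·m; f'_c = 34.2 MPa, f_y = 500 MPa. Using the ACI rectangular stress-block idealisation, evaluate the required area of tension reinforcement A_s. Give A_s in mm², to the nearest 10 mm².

With M_n = 0.85 f'_c a b (d − a/2), solve the quadratic for a:
a = d − √(d² − 2M_n/(0.85 f'_c b)) = 825 − √(825² − 2 × 1800×10⁶/(0.85 × 34.2 × 430)) = 198.40 mm.
A_s = 0.85 f'_c a b / f_y = 0.85 × 34.2 × 198.40 × 430 / 500 = 4960.0 mm².

A_s ≈ 4960 mm²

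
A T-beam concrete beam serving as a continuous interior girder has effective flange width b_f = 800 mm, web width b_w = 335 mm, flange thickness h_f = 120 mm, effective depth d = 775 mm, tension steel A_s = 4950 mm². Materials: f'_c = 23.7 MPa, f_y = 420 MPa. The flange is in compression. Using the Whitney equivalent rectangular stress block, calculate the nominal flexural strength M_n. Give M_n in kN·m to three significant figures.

M_n ≈ 1480 kN·m

Tension: T = A_s f_y = 4950 × 420 = 2079000 N.
Try a within the flange: a = T/(0.85 f'_c b_f) = 2079000/(0.85 × 23.7 × 800) = 129.00 mm.
a = 129.00 > h_f = 120 mm: the block extends into the web. Split into flange-overhang and web parts.
C_f = 0.85 f'_c (b_f − b_w) h_f = 0.85 × 23.7 × (800 − 335) × 120 = 1124091 N.
Remaining web compression depth: a_w = (T − C_f)/(0.85 f'_c b_w) = (2079000 − 1124091)/(0.85 × 23.7 × 335) = 141.50 mm.
M_n = C_f(d − h_f/2) + (T − C_f)(d − a_w/2) = 1124091 × (775 − 60) + 954909 × (775 − 70.75) = 803.73 + 672.49 = 1476.22 × 10⁶ N·mm.
M_n = 1476.22 kN·m.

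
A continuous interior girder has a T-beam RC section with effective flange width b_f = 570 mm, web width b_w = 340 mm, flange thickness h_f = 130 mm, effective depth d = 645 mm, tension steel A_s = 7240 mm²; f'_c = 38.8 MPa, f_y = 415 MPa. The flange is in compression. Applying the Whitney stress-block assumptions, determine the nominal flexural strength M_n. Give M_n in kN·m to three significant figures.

M_n ≈ 1690 kN·m

Tension: T = A_s f_y = 7240 × 415 = 3004600 N.
Try a within the flange: a = T/(0.85 f'_c b_f) = 3004600/(0.85 × 38.8 × 570) = 159.83 mm.
a = 159.83 > h_f = 130 mm: the block extends into the web. Split into flange-overhang and web parts.
C_f = 0.85 f'_c (b_f − b_w) h_f = 0.85 × 38.8 × (570 − 340) × 130 = 986102 N.
Remaining web compression depth: a_w = (T − C_f)/(0.85 f'_c b_w) = (3004600 − 986102)/(0.85 × 38.8 × 340) = 180.01 mm.
M_n = C_f(d − h_f/2) + (T − C_f)(d − a_w/2) = 986102 × (645 − 65) + 2018498 × (645 − 90.005) = 571.94 + 1120.26 = 1692.20 × 10⁶ N·mm.
M_n = 1692.20 kN·m.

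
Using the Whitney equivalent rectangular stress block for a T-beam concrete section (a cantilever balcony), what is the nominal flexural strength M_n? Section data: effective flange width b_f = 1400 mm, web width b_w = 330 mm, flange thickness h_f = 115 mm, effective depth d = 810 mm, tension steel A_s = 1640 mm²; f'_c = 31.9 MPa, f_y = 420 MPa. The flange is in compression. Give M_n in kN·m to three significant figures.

Tension: T = A_s f_y = 1640 × 420 = 688800 N.
Try a within the flange: a = T/(0.85 f'_c b_f) = 688800/(0.85 × 31.9 × 1400) = 18.14 mm.
Since a = 18.14 ≤ h_f = 115 mm, the stress block lies entirely in the flange; analyse as a rectangular beam of width b_f.
M_n = T(d − a/2) = 688800 × (810 − 9.07) = 551.68 × 10⁶ N·mm.
M_n = 551.68 kN·m.

M_n ≈ 552 kN·m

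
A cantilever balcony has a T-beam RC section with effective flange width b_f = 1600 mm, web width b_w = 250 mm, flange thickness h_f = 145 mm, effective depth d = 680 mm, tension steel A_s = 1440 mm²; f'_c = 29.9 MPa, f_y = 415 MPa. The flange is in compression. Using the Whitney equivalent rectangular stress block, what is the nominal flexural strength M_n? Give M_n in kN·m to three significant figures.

Tension: T = A_s f_y = 1440 × 415 = 597600 N.
Try a within the flange: a = T/(0.85 f'_c b_f) = 597600/(0.85 × 29.9 × 1600) = 14.70 mm.
Since a = 14.70 ≤ h_f = 145 mm, the stress block lies entirely in the flange; analyse as a rectangular beam of width b_f.
M_n = T(d − a/2) = 597600 × (680 − 7.35) = 401.98 × 10⁶ N·mm.
M_n = 401.98 kN·m.

M_n ≈ 402 kN·m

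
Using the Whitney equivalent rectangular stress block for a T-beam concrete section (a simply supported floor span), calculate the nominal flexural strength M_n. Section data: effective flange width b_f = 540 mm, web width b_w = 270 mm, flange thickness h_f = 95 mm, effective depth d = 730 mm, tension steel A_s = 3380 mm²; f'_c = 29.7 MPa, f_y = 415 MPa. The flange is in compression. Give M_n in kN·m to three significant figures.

Tension: T = A_s f_y = 3380 × 415 = 1402700 N.
Try a within the flange: a = T/(0.85 f'_c b_f) = 1402700/(0.85 × 29.7 × 540) = 102.90 mm.
a = 102.90 > h_f = 95 mm: the block extends into the web. Split into flange-overhang and web parts.
C_f = 0.85 f'_c (b_f − b_w) h_f = 0.85 × 29.7 × (540 − 270) × 95 = 647534 N.
Remaining web compression depth: a_w = (T − C_f)/(0.85 f'_c b_w) = (1402700 − 647534)/(0.85 × 29.7 × 270) = 110.79 mm.
M_n = C_f(d − h_f/2) + (T − C_f)(d − a_w/2) = 647534 × (730 − 47.5) + 755166 × (730 − 55.395) = 441.94 + 509.44 = 951.38 × 10⁶ N·mm.
M_n = 951.38 kN·m.

M_n ≈ 951 kN·m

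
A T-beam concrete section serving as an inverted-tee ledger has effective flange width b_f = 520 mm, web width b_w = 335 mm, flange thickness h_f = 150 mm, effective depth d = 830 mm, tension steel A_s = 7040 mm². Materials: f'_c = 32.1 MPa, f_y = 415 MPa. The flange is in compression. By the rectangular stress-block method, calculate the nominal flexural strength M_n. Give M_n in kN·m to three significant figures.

M_n ≈ 2110 kN·m

Tension: T = A_s f_y = 7040 × 415 = 2921600 N.
Try a within the flange: a = T/(0.85 f'_c b_f) = 2921600/(0.85 × 32.1 × 520) = 205.92 mm.
a = 205.92 > h_f = 150 mm: the block extends into the web. Split into flange-overhang and web parts.
C_f = 0.85 f'_c (b_f − b_w) h_f = 0.85 × 32.1 × (520 − 335) × 150 = 757159 N.
Remaining web compression depth: a_w = (T − C_f)/(0.85 f'_c b_w) = (2921600 − 757159)/(0.85 × 32.1 × 335) = 236.80 mm.
M_n = C_f(d − h_f/2) + (T − C_f)(d − a_w/2) = 757159 × (830 − 75) + 2164441 × (830 − 118.4) = 571.66 + 1540.22 = 2111.88 × 10⁶ N·mm.
M_n = 2111.88 kN·m.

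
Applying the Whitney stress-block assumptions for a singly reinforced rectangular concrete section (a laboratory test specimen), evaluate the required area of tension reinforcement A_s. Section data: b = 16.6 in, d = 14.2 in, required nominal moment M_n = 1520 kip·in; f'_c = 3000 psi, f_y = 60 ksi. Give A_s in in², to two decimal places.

From M_n = 0.85 f'_c a b (d − a/2):
a = d − √(d² − 2M_n/(0.85 f'_c b)) = 14.2 − √(14.2² − 2 × 1520/(0.85 × 3 × 16.6)) = 2.806 in.
A_s = 0.85 f'_c a b / f_y = 0.85 × 3 × 2.806 × 16.6 / 60 = 1.980 in².

A_s ≈ 1.98 in²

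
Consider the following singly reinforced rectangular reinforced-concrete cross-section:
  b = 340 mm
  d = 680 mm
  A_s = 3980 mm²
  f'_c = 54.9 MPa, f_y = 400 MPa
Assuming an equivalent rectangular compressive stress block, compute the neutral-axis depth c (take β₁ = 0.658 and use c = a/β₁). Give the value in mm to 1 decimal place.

c ≈ 152.5 mm

T = A_s f_y = 3980 × 400 = 1592000 N = 1592 kN.
Setting C = 0.85 f'_c a b equal to T: a = 1592000/(0.85 × 54.9 × 340) = 100.340 mm.
With β₁ = 0.658, c = a/β₁ = 100.340/0.658 = 152.5 mm.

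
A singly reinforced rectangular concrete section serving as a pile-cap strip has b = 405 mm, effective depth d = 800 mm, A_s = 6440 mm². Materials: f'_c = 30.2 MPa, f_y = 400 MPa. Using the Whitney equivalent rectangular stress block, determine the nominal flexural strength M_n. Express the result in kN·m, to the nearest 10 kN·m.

M_n ≈ 1740 kN·m

T = A_s f_y = 6440 × 400 = 2576000 N = 2576 kN.
From C = T: a = T/(0.85 f'_c b) = 2576000/(0.85 × 30.2 × 405) = 247.78 mm.
M_n = T(d − a/2) = 2576 kN × (800 − 123.89) mm = 1741.66 kN·m.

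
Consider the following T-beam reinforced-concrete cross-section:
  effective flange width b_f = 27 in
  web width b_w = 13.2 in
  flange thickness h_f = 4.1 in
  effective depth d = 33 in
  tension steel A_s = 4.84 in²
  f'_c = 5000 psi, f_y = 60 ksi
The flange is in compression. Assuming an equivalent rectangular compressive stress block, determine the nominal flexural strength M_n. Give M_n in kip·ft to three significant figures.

M_n ≈ 768 kip·ft

Tension: T = A_s f_y = 4.84 × 60 = 290.4 kips.
Try a within the flange: a = T/(0.85 f'_c b_f) = 290.4/(0.85 × 5 × 27) = 2.531 in.
Since a = 2.531 ≤ h_f = 4.1 in, the stress block lies entirely in the flange; analyse as a rectangular beam of width b_f.
M_n = T(d − a/2) = 290.4 × (33 − 1.2655) = 9215.7 kip·in.
M_n = 9215.7/12 = 767.98 kip·ft.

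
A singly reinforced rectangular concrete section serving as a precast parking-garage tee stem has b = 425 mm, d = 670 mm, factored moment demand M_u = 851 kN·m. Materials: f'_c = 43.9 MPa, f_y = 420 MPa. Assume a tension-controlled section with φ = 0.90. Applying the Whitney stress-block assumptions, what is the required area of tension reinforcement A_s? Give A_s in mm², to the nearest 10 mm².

M_n = M_u/φ = 851/0.90 = 945.556 kN·m.
With M_n = 0.85 f'_c a b (d − a/2), solve the quadratic for a:
a = d − √(d² − 2M_n/(0.85 f'_c b)) = 670 − √(670² − 2 × 945.556×10⁶/(0.85 × 43.9 × 425)) = 95.85 mm.
A_s = 0.85 f'_c a b / f_y = 0.85 × 43.9 × 95.85 × 425 / 420 = 3619.2 mm².

A_s ≈ 3620 mm²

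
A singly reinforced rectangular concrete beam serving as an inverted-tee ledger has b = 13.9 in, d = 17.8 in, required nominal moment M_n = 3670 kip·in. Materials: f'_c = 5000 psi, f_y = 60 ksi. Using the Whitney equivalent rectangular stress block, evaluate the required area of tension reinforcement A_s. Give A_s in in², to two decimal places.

A_s ≈ 3.86 in²

From M_n = 0.85 f'_c a b (d − a/2):
a = d − √(d² − 2M_n/(0.85 f'_c b)) = 17.8 − √(17.8² − 2 × 3670/(0.85 × 5 × 13.9)) = 3.922 in.
A_s = 0.85 f'_c a b / f_y = 0.85 × 5 × 3.922 × 13.9 / 60 = 3.862 in².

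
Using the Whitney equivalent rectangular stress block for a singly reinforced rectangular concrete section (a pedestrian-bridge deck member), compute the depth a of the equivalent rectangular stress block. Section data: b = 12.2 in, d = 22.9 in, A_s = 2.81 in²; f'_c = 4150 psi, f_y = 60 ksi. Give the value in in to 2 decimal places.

T = A_s f_y = 2.81 × 60 = 168.6 kips.
a = T/(0.85 f'_c b) = 168.6/(0.85 × 4.15 × 12.2) = 3.92 in.

a ≈ 3.92 in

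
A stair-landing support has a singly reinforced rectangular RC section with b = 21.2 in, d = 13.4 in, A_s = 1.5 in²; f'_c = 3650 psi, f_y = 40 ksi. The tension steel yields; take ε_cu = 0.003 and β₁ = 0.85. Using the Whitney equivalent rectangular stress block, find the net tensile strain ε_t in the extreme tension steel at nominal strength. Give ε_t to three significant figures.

a = A_s f_y/(0.85 f'_c b) = 0.912 in.
β₁ = 0.85, so c = a/β₁ = 0.912/0.85 = 1.073 in.
From the linear strain diagram with ε_cu = 0.003: ε_t = 0.003 (d − c)/c = 0.003 × (13.4 − 1.073)/1.073 = 0.0345.
Since ε_t ≥ 0.005, the section is tension-controlled.

ε_t ≈ 0.0345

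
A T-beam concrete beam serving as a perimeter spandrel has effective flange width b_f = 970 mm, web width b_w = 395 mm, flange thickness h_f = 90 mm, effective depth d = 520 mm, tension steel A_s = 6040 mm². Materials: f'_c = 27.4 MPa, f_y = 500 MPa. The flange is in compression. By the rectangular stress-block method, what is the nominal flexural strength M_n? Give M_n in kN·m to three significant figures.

Tension: T = A_s f_y = 6040 × 500 = 3020000 N.
Try a within the flange: a = T/(0.85 f'_c b_f) = 3020000/(0.85 × 27.4 × 970) = 133.68 mm.
a = 133.68 > h_f = 90 mm: the block extends into the web. Split into flange-overhang and web parts.
C_f = 0.85 f'_c (b_f − b_w) h_f = 0.85 × 27.4 × (970 − 395) × 90 = 1205258 N.
Remaining web compression depth: a_w = (T − C_f)/(0.85 f'_c b_w) = (3020000 − 1205258)/(0.85 × 27.4 × 395) = 197.26 mm.
M_n = C_f(d − h_f/2) + (T − C_f)(d − a_w/2) = 1205258 × (520 − 45) + 1814742 × (520 − 98.63) = 572.50 + 764.68 = 1337.18 × 10⁶ N·mm.
M_n = 1337.18 kN·m.

M_n ≈ 1340 kN·m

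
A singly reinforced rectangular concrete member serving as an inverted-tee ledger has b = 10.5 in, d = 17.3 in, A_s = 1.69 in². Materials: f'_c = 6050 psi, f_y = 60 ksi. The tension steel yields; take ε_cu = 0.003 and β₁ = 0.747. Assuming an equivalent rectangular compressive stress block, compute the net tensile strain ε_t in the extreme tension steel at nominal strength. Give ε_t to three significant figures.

ε_t ≈ 0.0176

a = A_s f_y/(0.85 f'_c b) = 1.878 in.
β₁ = 0.747, so c = a/β₁ = 1.878/0.747 = 2.514 in.
From the linear strain diagram with ε_cu = 0.003: ε_t = 0.003 (d − c)/c = 0.003 × (17.3 − 2.514)/2.514 = 0.0176.
Since ε_t ≥ 0.005, the section is tension-controlled.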